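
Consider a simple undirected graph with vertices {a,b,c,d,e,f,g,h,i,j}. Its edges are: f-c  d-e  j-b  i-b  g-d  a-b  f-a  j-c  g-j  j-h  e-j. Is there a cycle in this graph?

|V| = 10, |E| = 11, number of components = 1.
Since 11 > 10 - 1, a cycle must exist; for instance a-b-j-c-f-a.

Yes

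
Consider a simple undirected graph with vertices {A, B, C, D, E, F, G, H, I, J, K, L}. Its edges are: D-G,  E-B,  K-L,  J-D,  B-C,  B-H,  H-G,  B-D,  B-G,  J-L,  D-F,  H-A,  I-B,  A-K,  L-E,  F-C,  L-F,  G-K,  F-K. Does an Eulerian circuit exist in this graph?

No

Degrees: A:2, B:6, C:2, D:4, E:2, F:4, G:4, H:3, I:1, J:2, K:4, L:4
H, I have odd degree; an Eulerian circuit needs every degree to be even, so none exists.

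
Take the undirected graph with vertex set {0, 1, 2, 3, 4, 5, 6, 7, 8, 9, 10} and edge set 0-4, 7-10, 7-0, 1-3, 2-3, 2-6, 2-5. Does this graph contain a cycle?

No

The graph has 11 vertices, 7 edges, and 4 connected components.
Since 7 = 11 - 4, the graph is a forest and contains no cycle.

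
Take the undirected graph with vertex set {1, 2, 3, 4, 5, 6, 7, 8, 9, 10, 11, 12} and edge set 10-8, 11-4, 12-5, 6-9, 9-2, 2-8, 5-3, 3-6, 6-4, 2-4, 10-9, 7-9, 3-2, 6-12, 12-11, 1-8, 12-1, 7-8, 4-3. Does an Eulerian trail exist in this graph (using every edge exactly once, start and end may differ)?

Degrees: 1:2, 2:4, 3:4, 4:4, 5:2, 6:4, 7:2, 8:4, 9:4, 10:2, 11:2, 12:4
Odd-degree vertices: none (0 total).
The non-isolated vertices are connected and exactly 0 have odd degree, so an Eulerian trail exists.

Yes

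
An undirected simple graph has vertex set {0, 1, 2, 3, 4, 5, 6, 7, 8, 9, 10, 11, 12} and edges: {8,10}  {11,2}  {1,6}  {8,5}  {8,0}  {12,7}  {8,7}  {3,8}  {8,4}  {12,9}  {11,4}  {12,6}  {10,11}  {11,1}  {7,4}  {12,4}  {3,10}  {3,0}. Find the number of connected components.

1

Component: {0, 1, 2, 3, 4, 5, 6, 7, 8, 9, 10, 11, 12}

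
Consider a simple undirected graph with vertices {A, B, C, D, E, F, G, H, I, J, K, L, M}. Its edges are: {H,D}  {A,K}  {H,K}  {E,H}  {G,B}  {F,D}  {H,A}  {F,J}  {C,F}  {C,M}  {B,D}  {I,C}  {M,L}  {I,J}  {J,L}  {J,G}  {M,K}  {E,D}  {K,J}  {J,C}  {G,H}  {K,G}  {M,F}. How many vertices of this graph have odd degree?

2

Degrees: A:2, B:2, C:4, D:4, E:2, F:4, G:4, H:5, I:2, J:6, K:5, L:2, M:4
Odd-degree vertices: H, K.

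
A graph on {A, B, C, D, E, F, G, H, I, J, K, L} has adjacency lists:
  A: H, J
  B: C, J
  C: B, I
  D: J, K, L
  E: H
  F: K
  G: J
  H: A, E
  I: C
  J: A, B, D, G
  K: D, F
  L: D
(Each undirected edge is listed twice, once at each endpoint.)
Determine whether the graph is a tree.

|V| = 12, |E| = 11.
It is connected with exactly 11 edges, hence acyclic — it is a tree.

Yes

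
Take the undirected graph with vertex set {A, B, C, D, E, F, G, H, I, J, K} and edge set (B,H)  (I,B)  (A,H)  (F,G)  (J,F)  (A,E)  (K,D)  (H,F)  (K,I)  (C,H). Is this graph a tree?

Yes

The graph has 11 vertices and 10 edges.
Connected and |E| = |V| - 1, which characterizes a tree.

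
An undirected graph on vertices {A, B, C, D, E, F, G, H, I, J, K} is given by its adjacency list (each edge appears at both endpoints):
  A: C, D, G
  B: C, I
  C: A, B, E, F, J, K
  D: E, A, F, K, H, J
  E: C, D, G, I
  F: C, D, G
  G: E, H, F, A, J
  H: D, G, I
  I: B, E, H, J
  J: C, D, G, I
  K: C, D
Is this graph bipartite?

Color {C, D, G, I} black and {A, B, E, F, H, J, K} white. No edge joins two same-colored vertices, so the graph is bipartite.

Yes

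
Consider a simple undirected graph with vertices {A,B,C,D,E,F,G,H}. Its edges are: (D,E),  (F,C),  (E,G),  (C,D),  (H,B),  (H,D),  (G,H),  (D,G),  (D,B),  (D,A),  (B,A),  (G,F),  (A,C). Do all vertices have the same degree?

Degrees: A:3, B:3, C:3, D:6, E:2, F:2, G:4, H:3
Degrees are not all equal (e.g. deg(E)=2 but deg(D)=6); not regular.

No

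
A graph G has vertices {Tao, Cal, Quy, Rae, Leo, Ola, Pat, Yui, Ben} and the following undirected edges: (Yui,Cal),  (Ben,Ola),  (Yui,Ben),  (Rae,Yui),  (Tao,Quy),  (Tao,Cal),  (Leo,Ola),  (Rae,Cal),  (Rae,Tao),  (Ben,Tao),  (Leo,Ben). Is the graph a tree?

No

|V| = 9, |E| = 11.
It is not connected, so it is not a tree.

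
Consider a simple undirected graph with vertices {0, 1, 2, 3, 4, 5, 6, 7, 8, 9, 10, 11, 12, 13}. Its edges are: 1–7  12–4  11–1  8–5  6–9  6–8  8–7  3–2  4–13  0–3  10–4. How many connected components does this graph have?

3

Component: {0, 2, 3}
Component: {4, 10, 12, 13}
Component: {1, 5, 6, 7, 8, 9, 11}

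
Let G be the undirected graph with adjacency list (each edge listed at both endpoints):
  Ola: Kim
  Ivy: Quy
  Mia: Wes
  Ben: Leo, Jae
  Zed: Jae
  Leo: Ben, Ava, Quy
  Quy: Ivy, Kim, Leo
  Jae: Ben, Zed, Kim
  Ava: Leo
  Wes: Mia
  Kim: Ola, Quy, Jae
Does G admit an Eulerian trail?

Degrees: Ola:1, Ivy:1, Mia:1, Ben:2, Zed:1, Leo:3, Quy:3, Jae:3, Ava:1, Wes:1, Kim:3
Odd-degree vertices: Ola, Ivy, Mia, Zed, Leo, Quy, Jae, Ava, Wes, Kim (10 total).
With 10 odd-degree vertices (more than two), no single trail can use every edge.

No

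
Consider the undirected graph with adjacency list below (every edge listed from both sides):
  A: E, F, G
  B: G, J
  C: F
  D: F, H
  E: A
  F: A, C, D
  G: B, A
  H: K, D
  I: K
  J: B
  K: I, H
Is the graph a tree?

Yes

|V| = 11, |E| = 10.
It is connected with exactly 10 edges, hence acyclic — it is a tree.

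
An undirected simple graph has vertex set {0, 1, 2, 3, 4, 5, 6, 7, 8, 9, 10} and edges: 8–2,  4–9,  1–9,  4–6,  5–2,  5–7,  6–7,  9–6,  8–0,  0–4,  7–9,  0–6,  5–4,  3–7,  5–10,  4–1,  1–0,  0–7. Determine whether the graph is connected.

Starting from 0 and exploring outward reaches every vertex (0, 1, 8, 4, 7, 6, 9, 2, 5, 3, 10); the graph is connected.

Yes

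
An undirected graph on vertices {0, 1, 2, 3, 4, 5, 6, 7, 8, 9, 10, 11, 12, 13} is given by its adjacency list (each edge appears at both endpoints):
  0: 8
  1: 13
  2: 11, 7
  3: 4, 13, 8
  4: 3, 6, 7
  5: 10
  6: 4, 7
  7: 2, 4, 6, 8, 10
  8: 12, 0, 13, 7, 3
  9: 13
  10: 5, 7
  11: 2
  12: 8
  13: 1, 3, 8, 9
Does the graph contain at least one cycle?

The graph has 14 vertices, 16 edges, and 1 connected component.
Since 16 > 14 - 1, a cycle must exist; for instance 8-7-4-3-8.

Yes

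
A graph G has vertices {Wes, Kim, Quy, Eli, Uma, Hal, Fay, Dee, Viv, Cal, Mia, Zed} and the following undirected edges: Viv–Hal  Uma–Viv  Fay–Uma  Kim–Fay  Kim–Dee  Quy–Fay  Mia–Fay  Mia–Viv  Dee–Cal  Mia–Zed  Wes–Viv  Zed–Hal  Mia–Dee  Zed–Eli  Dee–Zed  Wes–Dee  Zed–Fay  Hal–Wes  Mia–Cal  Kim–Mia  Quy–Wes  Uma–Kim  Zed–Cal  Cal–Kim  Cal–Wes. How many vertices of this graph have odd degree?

Degrees: Wes:5, Kim:5, Quy:2, Eli:1, Uma:3, Hal:3, Fay:5, Dee:5, Viv:4, Cal:5, Mia:6, Zed:6
Odd-degree vertices: Wes, Kim, Eli, Uma, Hal, Fay, Dee, Cal.

8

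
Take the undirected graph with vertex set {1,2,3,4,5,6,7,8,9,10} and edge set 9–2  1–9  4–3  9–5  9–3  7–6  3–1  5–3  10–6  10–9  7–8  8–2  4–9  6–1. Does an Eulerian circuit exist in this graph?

No

Degrees: 1:3, 2:2, 3:4, 4:2, 5:2, 6:3, 7:2, 8:2, 9:6, 10:2
Vertices with odd degree: 1, 6. An Eulerian circuit requires all degrees even.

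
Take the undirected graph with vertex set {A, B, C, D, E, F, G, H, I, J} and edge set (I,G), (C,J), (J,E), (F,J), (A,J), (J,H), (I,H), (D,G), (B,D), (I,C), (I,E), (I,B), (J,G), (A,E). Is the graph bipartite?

The cycle E-A-J-E has length 3, which is odd, so the graph is not bipartite.

No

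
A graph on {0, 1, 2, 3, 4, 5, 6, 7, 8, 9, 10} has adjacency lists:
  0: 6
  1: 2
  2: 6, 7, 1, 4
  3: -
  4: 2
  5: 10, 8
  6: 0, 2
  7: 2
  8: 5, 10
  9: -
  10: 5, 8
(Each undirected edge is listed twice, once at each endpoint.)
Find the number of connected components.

4

Component: {3}
Component: {9}
Component: {5, 8, 10}
Component: {0, 1, 2, 4, 6, 7}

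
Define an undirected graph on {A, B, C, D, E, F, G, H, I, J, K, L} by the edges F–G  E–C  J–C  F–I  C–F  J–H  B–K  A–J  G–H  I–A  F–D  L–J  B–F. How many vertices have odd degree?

Degrees: A:2, B:2, C:3, D:1, E:1, F:5, G:2, H:2, I:2, J:4, K:1, L:1
Odd-degree vertices: C, D, E, F, K, L.

6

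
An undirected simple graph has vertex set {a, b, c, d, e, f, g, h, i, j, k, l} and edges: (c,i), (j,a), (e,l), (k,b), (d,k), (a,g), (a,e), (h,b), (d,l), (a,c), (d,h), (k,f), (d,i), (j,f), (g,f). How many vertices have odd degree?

Degrees: a:4, b:2, c:2, d:4, e:2, f:3, g:2, h:2, i:2, j:2, k:3, l:2
Odd-degree vertices: f, k.

2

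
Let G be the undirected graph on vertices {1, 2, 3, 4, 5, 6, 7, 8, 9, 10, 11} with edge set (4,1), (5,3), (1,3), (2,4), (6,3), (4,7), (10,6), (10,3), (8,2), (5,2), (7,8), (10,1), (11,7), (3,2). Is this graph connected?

No

Component: {9}
Component: {1, 2, 3, 4, 5, 6, 7, 8, 10, 11}
There are 2 separate components, so the graph is not connected.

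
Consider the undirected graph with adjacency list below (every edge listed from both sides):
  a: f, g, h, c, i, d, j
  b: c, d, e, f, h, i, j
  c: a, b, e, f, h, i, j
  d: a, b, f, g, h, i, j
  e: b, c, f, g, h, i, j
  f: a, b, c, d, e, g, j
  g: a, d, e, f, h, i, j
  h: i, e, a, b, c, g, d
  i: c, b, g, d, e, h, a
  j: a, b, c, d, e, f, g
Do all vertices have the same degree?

Yes

Degrees: a:7, b:7, c:7, d:7, e:7, f:7, g:7, h:7, i:7, j:7
Every vertex has degree 7, so the graph is 7-regular.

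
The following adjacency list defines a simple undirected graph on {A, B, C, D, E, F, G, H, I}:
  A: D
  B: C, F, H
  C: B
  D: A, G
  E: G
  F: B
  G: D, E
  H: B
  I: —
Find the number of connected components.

3

Component: {I}
Component: {A, D, E, G}
Component: {B, C, F, H}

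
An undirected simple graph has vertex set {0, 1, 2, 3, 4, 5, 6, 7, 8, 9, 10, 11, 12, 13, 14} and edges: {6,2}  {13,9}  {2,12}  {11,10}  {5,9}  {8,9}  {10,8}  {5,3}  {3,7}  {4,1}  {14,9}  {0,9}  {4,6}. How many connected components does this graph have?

2

Component: {1, 2, 4, 6, 12}
Component: {0, 3, 5, 7, 8, 9, 10, 11, 13, 14}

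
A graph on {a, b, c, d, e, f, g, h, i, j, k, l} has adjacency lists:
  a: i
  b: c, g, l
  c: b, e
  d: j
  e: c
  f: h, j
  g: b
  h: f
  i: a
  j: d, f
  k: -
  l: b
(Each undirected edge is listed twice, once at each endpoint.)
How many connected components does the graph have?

Component: {k}
Component: {a, i}
Component: {d, f, h, j}
Component: {b, c, e, g, l}

4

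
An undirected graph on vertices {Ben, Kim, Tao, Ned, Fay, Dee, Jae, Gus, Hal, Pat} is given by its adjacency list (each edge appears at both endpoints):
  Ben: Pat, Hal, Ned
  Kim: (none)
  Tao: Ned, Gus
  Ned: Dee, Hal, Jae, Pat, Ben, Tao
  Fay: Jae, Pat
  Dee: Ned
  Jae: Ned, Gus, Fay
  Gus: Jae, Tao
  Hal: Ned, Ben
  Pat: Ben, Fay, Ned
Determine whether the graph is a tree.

No

|V| = 10, |E| = 12.
It splits into 2 components, so it cannot be a tree.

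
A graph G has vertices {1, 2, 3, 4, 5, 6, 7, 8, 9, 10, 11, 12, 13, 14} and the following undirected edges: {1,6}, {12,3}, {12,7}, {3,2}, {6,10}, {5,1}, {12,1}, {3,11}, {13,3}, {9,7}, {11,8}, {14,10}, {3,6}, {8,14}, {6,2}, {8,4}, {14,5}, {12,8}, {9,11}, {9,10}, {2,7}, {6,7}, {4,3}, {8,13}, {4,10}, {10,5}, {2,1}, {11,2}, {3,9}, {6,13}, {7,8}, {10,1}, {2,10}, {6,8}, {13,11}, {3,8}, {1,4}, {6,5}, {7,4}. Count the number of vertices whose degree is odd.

Degrees: 1:6, 2:6, 3:8, 4:5, 5:4, 6:8, 7:6, 8:8, 9:4, 10:7, 11:5, 12:4, 13:4, 14:3
Odd-degree vertices: 4, 10, 11, 14.

4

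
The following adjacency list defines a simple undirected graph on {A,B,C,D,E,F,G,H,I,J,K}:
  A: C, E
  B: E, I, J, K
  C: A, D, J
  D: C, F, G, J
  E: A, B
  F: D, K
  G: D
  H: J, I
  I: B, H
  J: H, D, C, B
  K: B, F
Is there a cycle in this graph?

The graph has 11 vertices, 14 edges, and 1 connected component.
One cycle is A-E-B-K-F-D-C-A.

Yes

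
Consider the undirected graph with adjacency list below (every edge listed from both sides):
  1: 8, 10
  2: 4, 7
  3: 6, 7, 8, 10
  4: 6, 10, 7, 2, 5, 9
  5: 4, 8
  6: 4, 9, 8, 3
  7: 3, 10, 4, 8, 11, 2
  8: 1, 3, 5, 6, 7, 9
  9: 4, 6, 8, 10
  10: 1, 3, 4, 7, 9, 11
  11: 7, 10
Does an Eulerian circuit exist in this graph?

Yes

Degrees: 1:2, 2:2, 3:4, 4:6, 5:2, 6:4, 7:6, 8:6, 9:4, 10:6, 11:2
All degrees are even and the non-isolated vertices are connected — an Eulerian circuit exists.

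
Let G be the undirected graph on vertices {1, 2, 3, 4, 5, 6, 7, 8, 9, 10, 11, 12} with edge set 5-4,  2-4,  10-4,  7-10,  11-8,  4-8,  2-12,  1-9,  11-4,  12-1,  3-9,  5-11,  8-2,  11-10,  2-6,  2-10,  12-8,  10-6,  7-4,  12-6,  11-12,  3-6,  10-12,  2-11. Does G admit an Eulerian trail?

Yes

Degrees: 1:2, 2:6, 3:2, 4:6, 5:2, 6:4, 7:2, 8:4, 9:2, 10:6, 11:6, 12:6
Odd-degree vertices: none (0 total).
With 0 odd-degree vertices and all edges in one connected piece, an Eulerian trail exists.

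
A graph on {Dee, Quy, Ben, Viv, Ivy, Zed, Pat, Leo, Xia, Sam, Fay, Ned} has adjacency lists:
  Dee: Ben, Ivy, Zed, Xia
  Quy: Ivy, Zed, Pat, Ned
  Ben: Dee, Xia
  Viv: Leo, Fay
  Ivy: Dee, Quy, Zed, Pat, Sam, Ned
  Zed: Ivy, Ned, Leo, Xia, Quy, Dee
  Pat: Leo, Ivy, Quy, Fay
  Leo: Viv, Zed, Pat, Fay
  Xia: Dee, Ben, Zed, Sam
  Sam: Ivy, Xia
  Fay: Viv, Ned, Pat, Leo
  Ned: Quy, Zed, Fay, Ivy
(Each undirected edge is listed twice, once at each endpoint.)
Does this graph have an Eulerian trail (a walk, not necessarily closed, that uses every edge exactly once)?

Yes

Degrees: Dee:4, Quy:4, Ben:2, Viv:2, Ivy:6, Zed:6, Pat:4, Leo:4, Xia:4, Sam:2, Fay:4, Ned:4
Odd-degree vertices: none (0 total).
The non-isolated vertices are connected and exactly 0 have odd degree, so an Eulerian trail exists.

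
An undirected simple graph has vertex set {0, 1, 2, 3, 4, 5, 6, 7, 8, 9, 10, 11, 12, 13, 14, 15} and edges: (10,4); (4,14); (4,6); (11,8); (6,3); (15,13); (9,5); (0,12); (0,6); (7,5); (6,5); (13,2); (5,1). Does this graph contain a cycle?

No

|V| = 16, |E| = 13, number of components = 3.
A forest on 16 vertices with 3 components has exactly 13 edges, which matches — so no cycle.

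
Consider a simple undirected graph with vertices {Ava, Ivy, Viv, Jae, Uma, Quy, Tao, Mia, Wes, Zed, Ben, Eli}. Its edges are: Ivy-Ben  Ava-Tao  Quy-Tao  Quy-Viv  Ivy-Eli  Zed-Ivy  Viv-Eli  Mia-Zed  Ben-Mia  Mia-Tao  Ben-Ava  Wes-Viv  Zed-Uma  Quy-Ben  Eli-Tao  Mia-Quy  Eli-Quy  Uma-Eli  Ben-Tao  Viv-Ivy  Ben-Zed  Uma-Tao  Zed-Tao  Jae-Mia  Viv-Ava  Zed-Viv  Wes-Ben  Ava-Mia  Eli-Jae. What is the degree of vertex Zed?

6

Neighbors of Zed: Ivy, Viv, Uma, Tao, Mia, Ben.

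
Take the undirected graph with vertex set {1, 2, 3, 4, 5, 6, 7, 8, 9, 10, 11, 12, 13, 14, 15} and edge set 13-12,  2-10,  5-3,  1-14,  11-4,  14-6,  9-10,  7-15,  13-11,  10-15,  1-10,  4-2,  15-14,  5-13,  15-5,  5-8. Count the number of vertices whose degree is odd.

Degrees: 1:2, 2:2, 3:1, 4:2, 5:4, 6:1, 7:1, 8:1, 9:1, 10:4, 11:2, 12:1, 13:3, 14:3, 15:4
Odd-degree vertices: 3, 6, 7, 8, 9, 12, 13, 14.

8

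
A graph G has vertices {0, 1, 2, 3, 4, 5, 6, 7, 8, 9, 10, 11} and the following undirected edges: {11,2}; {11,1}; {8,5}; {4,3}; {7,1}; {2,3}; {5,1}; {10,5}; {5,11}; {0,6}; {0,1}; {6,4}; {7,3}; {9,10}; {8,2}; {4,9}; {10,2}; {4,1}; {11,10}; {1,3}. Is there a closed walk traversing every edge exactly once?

Yes

Degrees: 0:2, 1:6, 2:4, 3:4, 4:4, 5:4, 6:2, 7:2, 8:2, 9:2, 10:4, 11:4
All degrees are even and the non-isolated vertices are connected — an Eulerian circuit exists.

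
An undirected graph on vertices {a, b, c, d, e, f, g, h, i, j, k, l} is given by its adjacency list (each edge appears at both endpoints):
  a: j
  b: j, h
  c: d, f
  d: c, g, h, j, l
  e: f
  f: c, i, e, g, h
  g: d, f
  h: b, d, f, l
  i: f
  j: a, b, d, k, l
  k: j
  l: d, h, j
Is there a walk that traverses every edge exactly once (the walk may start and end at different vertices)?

Degrees: a:1, b:2, c:2, d:5, e:1, f:5, g:2, h:4, i:1, j:5, k:1, l:3
Odd-degree vertices: a, d, e, f, i, j, k, l (8 total).
With 8 odd-degree vertices (more than two), no single trail can use every edge.

No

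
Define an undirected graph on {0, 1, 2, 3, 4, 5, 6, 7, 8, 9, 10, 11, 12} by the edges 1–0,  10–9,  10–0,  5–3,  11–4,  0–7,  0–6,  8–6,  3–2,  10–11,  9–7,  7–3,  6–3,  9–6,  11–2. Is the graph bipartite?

Yes

Color {1, 2, 4, 5, 6, 7, 10, 12} black and {0, 3, 8, 9, 11} white. No edge joins two same-colored vertices, so the graph is bipartite.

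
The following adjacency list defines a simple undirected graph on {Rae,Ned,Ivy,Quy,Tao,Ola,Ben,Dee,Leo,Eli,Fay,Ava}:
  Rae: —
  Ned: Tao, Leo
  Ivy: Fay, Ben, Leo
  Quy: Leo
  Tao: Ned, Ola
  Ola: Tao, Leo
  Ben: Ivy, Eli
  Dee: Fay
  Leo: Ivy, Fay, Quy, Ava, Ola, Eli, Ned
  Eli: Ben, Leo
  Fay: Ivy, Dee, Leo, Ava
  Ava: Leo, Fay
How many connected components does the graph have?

2

Component: {Rae}
Component: {Ned, Ivy, Quy, Tao, Ola, Ben, Dee, Leo, Eli, Fay, Ava}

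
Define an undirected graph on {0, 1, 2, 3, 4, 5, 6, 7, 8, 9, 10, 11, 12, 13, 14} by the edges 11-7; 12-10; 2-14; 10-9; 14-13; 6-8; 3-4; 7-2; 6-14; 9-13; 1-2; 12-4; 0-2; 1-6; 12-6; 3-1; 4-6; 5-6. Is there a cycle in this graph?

Yes

The graph has 15 vertices, 18 edges, and 1 connected component.
Since 18 > 15 - 1, a cycle must exist; for instance 1-6-4-3-1.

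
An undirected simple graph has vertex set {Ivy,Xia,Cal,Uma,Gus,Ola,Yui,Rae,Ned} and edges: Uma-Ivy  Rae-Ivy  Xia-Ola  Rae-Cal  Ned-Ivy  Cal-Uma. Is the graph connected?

Component: {Gus}
Component: {Yui}
Component: {Xia, Ola}
Component: {Ivy, Cal, Uma, Rae, Ned}
There are 4 separate components, so the graph is not connected.

No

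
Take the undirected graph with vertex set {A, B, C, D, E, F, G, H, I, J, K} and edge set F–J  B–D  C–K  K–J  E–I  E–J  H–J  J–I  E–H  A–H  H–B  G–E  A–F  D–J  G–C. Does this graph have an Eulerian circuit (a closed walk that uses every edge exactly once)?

Degrees: A:2, B:2, C:2, D:2, E:4, F:2, G:2, H:4, I:2, J:6, K:2
Every vertex has even degree and the edges form a single connected piece, so an Eulerian circuit exists.

Yes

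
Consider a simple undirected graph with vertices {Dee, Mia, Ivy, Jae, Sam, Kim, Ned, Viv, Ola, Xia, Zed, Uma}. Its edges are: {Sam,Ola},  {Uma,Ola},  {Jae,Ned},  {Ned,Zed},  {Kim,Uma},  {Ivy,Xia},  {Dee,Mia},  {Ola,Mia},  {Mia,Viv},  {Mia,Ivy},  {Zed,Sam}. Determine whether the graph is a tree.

The graph has 12 vertices and 11 edges.
It is connected with exactly 11 edges, hence acyclic — it is a tree.

Yes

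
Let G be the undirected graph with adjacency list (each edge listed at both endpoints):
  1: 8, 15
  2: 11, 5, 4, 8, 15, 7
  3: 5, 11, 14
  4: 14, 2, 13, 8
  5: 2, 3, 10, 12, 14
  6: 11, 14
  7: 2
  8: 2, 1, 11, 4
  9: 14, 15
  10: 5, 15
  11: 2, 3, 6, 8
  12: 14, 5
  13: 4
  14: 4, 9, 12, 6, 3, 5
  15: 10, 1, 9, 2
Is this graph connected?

Starting from 1 and exploring outward reaches every vertex (1, 8, 15, 4, 11, 2, 9, 10, 13, 14, 3, 6, 5, 7, 12); the graph is connected.

Yes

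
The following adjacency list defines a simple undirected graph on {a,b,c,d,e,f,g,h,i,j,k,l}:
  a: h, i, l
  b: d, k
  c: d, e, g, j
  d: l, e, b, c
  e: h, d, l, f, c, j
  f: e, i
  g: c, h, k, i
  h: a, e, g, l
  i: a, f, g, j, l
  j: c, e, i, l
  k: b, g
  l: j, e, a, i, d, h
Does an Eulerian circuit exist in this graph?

No

Degrees: a:3, b:2, c:4, d:4, e:6, f:2, g:4, h:4, i:5, j:4, k:2, l:6
a, i have odd degree; an Eulerian circuit needs every degree to be even, so none exists.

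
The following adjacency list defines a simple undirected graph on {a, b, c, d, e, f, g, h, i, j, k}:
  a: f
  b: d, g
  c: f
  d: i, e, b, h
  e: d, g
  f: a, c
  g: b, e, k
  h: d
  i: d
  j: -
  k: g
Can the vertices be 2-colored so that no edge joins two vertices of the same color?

Yes

Partition the vertices as {d, f, g, j} vs {a, b, c, e, h, i, k}. Each listed edge has one endpoint in each part, so the graph is bipartite.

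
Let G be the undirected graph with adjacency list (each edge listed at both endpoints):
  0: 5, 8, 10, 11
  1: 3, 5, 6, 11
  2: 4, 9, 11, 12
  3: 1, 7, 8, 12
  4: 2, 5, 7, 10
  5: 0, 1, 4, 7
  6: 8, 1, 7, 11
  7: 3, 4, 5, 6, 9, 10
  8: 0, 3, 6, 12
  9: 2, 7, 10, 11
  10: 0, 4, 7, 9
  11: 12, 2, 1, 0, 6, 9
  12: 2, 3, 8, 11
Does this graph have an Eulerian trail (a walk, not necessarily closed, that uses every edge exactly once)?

Yes

Degrees: 0:4, 1:4, 2:4, 3:4, 4:4, 5:4, 6:4, 7:6, 8:4, 9:4, 10:4, 11:6, 12:4
Odd-degree vertices: none (0 total).
The non-isolated vertices are connected and exactly 0 have odd degree, so an Eulerian trail exists.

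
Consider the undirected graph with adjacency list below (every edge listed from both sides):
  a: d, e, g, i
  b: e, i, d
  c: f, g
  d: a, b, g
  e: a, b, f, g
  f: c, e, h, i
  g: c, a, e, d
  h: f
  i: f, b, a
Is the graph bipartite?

The cycle d-g-a-d has length 3, which is odd, so the graph is not bipartite.

No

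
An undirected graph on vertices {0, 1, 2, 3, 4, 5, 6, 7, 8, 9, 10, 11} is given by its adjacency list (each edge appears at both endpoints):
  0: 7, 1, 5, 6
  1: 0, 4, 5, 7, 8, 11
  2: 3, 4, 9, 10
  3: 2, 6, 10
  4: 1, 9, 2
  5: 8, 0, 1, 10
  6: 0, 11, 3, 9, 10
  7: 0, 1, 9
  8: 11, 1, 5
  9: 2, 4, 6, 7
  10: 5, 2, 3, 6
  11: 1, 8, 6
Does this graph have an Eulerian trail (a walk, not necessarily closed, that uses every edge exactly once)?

No

Degrees: 0:4, 1:6, 2:4, 3:3, 4:3, 5:4, 6:5, 7:3, 8:3, 9:4, 10:4, 11:3
Odd-degree vertices: 3, 4, 6, 7, 8, 11 (6 total).
An Eulerian trail requires 0 or 2 odd-degree vertices; here there are 6.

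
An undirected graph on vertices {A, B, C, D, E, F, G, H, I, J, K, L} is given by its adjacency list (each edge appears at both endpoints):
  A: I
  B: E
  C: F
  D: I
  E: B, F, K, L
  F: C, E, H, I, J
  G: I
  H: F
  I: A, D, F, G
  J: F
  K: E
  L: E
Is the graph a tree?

Yes

The graph has 12 vertices and 11 edges.
Connected and |E| = |V| - 1, which characterizes a tree.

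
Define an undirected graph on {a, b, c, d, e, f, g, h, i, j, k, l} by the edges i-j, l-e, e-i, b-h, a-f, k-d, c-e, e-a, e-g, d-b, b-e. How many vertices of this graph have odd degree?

8

Degrees: a:2, b:3, c:1, d:2, e:6, f:1, g:1, h:1, i:2, j:1, k:1, l:1
Odd-degree vertices: b, c, f, g, h, j, k, l.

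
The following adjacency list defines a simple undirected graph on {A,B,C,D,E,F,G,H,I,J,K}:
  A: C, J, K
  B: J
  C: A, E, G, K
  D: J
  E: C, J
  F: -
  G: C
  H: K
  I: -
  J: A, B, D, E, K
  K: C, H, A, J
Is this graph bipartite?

The cycle C-A-K-C has length 3, which is odd, so the graph is not bipartite.

No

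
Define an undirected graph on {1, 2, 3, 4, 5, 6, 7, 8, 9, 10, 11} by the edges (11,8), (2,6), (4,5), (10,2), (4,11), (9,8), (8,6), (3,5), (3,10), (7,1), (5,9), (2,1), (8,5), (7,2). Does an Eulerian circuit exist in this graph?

Degrees: 1:2, 2:4, 3:2, 4:2, 5:4, 6:2, 7:2, 8:4, 9:2, 10:2, 11:2
Every vertex has even degree and the edges form a single connected piece, so an Eulerian circuit exists.

Yes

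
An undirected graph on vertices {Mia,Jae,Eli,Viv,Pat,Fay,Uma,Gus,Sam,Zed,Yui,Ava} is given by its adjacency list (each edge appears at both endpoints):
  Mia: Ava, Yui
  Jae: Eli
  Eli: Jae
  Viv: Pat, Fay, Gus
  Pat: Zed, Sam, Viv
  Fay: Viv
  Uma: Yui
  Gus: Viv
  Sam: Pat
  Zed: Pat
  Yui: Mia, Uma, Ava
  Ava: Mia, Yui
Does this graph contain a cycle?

|V| = 12, |E| = 10, number of components = 3.
Since 10 > 12 - 3, a cycle must exist; for instance Mia-Yui-Ava-Mia.

Yes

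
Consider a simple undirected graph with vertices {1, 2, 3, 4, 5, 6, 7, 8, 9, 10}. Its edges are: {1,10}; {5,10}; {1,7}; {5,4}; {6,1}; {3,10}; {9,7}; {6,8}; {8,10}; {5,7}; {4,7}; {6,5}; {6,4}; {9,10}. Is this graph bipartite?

The cycle 5-4-7-5 has length 3, which is odd, so the graph is not bipartite.

No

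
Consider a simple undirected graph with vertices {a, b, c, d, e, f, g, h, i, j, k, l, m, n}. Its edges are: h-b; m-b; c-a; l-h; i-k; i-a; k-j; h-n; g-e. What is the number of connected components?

5

Component: {d}
Component: {f}
Component: {e, g}
Component: {a, c, i, j, k}
Component: {b, h, l, m, n}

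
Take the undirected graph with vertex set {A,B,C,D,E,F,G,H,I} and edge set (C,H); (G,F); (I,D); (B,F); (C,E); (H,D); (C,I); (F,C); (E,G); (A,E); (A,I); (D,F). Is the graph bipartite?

Color {E, F, H, I} black and {A, B, C, D, G} white. No edge joins two same-colored vertices, so the graph is bipartite.

Yes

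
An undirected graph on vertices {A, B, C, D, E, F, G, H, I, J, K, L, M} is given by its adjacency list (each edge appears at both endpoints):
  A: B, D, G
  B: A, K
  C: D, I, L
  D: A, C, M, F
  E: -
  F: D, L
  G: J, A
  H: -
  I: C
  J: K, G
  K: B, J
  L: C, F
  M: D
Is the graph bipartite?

No

G-J-K-B-A-G is an odd cycle (length 5), and a bipartite graph can contain only even cycles.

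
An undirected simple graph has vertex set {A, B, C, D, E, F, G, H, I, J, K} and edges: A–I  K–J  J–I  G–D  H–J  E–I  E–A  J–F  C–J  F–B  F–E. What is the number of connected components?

Component: {D, G}
Component: {A, B, C, E, F, H, I, J, K}

2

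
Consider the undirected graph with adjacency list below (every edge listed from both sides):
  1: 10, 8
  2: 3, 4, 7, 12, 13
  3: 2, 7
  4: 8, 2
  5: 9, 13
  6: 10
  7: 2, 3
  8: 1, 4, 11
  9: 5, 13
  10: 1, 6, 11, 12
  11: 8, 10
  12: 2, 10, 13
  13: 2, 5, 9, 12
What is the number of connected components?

Component: {1, 2, 3, 4, 5, 6, 7, 8, 9, 10, 11, 12, 13}

1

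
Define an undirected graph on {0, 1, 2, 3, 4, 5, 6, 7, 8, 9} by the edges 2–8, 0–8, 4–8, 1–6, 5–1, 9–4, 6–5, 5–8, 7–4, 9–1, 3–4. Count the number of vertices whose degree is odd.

6

Degrees: 0:1, 1:3, 2:1, 3:1, 4:4, 5:3, 6:2, 7:1, 8:4, 9:2
Odd-degree vertices: 0, 1, 2, 3, 5, 7.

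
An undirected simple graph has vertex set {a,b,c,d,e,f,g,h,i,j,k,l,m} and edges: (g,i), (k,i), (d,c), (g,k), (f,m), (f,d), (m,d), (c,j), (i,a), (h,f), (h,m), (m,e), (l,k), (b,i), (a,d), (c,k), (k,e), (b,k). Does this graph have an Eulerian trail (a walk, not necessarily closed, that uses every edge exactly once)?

Degrees: a:2, b:2, c:3, d:4, e:2, f:3, g:2, h:2, i:4, j:1, k:6, l:1, m:4
Odd-degree vertices: c, f, j, l (4 total).
An Eulerian trail requires 0 or 2 odd-degree vertices; here there are 4.

No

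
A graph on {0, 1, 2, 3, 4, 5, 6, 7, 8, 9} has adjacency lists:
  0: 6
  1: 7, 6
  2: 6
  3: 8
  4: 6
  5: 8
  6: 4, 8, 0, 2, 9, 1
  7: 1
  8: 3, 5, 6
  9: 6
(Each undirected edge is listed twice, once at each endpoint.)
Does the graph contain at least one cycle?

|V| = 10, |E| = 9, number of components = 1.
A forest on 10 vertices with 1 component has exactly 9 edges, which matches — so no cycle.

No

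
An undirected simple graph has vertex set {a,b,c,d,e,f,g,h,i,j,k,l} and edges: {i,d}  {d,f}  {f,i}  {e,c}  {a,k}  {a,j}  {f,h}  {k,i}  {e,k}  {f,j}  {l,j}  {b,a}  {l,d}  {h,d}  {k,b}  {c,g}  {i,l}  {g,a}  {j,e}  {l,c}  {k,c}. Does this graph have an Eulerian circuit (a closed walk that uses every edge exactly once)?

Degrees: a:4, b:2, c:4, d:4, e:3, f:4, g:2, h:2, i:4, j:4, k:5, l:4
Vertices with odd degree: e, k. An Eulerian circuit requires all degrees even.

No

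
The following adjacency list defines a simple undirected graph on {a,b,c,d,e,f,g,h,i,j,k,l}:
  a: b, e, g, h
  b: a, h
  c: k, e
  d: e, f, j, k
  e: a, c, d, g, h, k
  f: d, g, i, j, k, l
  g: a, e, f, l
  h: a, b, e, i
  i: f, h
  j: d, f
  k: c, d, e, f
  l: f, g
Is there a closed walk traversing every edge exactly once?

Degrees: a:4, b:2, c:2, d:4, e:6, f:6, g:4, h:4, i:2, j:2, k:4, l:2
Every vertex has even degree and the edges form a single connected piece, so an Eulerian circuit exists.

Yes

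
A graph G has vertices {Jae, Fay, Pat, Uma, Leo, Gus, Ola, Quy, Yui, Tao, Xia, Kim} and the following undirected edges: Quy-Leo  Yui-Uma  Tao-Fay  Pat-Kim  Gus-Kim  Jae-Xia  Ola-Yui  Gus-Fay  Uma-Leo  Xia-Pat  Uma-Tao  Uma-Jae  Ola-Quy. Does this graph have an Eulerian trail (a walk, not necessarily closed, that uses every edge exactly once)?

Degrees: Jae:2, Fay:2, Pat:2, Uma:4, Leo:2, Gus:2, Ola:2, Quy:2, Yui:2, Tao:2, Xia:2, Kim:2
Odd-degree vertices: none (0 total).
With 0 odd-degree vertices and all edges in one connected piece, an Eulerian trail exists.

Yes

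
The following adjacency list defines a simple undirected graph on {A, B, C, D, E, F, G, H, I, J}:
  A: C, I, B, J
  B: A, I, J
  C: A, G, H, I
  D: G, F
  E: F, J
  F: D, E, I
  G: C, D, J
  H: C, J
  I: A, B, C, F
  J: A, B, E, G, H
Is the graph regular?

No

Degrees: A:4, B:3, C:4, D:2, E:2, F:3, G:3, H:2, I:4, J:5
Vertex D has degree 2 while J has degree 5, so the graph is not regular.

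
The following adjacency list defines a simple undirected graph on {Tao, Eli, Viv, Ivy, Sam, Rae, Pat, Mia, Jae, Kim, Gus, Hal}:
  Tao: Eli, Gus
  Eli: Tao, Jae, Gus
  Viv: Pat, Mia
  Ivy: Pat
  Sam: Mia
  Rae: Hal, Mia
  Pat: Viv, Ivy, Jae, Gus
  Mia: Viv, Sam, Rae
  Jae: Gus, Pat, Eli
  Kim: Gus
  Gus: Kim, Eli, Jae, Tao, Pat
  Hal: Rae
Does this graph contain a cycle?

The graph has 12 vertices, 14 edges, and 1 connected component.
Since 14 > 12 - 1, a cycle must exist; for instance Gus-Pat-Jae-Gus.

Yes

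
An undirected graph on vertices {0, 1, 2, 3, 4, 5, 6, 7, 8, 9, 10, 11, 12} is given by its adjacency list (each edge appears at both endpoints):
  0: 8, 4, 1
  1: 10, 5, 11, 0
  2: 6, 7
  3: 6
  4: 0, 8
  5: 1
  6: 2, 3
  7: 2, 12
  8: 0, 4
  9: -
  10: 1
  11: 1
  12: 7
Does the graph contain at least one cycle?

Yes

|V| = 13, |E| = 11, number of components = 3.
Since 11 > 13 - 3, a cycle must exist; for instance 0-8-4-0.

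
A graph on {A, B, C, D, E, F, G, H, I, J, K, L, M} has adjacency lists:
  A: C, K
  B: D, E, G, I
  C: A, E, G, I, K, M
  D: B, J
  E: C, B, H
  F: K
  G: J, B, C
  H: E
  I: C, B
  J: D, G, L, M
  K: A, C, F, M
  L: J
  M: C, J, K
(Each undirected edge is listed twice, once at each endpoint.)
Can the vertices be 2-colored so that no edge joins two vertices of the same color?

The cycle C-K-M-C has length 3, which is odd, so the graph is not bipartite.

No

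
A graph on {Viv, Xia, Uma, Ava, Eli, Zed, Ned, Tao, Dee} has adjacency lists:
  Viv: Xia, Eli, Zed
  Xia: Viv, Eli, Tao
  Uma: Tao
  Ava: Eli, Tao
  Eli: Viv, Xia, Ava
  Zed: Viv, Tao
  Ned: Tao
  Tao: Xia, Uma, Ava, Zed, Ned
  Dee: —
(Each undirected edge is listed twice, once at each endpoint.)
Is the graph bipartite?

No

Xia-Eli-Viv-Xia is an odd cycle (length 3), and a bipartite graph can contain only even cycles.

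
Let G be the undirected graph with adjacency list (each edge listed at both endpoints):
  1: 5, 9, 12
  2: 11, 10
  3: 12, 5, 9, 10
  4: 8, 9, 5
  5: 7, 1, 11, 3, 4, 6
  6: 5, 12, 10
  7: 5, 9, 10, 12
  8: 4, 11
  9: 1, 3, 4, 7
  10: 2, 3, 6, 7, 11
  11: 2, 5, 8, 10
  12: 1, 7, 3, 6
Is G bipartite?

No

2-11-10-2 is an odd cycle (length 3), and a bipartite graph can contain only even cycles.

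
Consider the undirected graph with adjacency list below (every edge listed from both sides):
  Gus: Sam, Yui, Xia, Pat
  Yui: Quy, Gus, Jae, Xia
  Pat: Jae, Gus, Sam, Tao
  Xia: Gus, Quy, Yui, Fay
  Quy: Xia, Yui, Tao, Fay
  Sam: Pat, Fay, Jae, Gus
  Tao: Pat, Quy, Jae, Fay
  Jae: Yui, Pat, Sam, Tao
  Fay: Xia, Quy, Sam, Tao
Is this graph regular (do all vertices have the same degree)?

Yes

Degrees: Gus:4, Yui:4, Pat:4, Xia:4, Quy:4, Sam:4, Tao:4, Jae:4, Fay:4
All degrees equal 4; the graph is regular.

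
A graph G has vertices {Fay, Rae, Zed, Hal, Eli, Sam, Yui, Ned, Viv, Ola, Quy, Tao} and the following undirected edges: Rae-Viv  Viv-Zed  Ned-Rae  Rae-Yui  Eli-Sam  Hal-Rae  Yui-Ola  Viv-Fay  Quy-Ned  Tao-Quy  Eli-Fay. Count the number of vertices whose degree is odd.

Degrees: Fay:2, Rae:4, Zed:1, Hal:1, Eli:2, Sam:1, Yui:2, Ned:2, Viv:3, Ola:1, Quy:2, Tao:1
Odd-degree vertices: Zed, Hal, Sam, Viv, Ola, Tao.

6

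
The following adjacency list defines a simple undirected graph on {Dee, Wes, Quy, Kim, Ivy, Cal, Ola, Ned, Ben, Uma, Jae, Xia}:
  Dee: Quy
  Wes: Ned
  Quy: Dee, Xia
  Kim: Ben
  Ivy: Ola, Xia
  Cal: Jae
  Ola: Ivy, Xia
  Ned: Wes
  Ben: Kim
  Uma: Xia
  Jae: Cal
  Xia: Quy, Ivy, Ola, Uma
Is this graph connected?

No

Component: {Wes, Ned}
Component: {Kim, Ben}
Component: {Cal, Jae}
Component: {Dee, Quy, Ivy, Ola, Uma, Xia}
There are 4 separate components, so the graph is not connected.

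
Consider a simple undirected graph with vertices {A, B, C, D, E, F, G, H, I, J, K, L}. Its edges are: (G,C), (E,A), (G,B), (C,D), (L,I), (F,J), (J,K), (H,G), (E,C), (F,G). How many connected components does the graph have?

Component: {I, L}
Component: {A, B, C, D, E, F, G, H, J, K}

2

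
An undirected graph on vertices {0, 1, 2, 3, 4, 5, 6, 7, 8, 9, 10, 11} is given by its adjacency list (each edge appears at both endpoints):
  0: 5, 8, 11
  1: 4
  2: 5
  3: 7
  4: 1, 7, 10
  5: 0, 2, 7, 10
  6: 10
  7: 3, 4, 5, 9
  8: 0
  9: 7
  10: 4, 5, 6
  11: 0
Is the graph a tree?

|V| = 12, |E| = 12.
A tree on 12 vertices has exactly 11 edges; this graph has 12, so it contains a cycle and is not a tree.

No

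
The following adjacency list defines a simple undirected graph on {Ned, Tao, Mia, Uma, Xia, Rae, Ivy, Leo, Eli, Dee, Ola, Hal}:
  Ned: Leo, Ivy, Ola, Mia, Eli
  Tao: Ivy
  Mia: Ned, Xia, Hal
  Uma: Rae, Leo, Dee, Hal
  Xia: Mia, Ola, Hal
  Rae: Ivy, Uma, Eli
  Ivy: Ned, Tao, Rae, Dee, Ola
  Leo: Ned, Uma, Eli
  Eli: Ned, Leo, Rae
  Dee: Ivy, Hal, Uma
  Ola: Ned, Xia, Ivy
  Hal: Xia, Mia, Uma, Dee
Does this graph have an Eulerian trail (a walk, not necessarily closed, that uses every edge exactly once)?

Degrees: Ned:5, Tao:1, Mia:3, Uma:4, Xia:3, Rae:3, Ivy:5, Leo:3, Eli:3, Dee:3, Ola:3, Hal:4
Odd-degree vertices: Ned, Tao, Mia, Xia, Rae, Ivy, Leo, Eli, Dee, Ola (10 total).
An Eulerian trail requires 0 or 2 odd-degree vertices; here there are 10.

No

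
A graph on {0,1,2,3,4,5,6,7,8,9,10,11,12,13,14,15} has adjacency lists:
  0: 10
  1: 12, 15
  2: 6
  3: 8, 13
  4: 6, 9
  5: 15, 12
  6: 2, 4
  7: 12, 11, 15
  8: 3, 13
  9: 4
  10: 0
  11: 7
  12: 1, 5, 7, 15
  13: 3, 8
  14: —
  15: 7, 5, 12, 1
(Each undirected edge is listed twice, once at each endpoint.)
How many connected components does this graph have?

5

Component: {14}
Component: {0, 10}
Component: {3, 8, 13}
Component: {2, 4, 6, 9}
Component: {1, 5, 7, 11, 12, 15}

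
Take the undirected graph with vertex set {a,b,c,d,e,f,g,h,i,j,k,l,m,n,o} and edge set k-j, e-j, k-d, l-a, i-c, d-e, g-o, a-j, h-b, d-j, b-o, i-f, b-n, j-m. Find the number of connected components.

3

Component: {c, f, i}
Component: {b, g, h, n, o}
Component: {a, d, e, j, k, l, m}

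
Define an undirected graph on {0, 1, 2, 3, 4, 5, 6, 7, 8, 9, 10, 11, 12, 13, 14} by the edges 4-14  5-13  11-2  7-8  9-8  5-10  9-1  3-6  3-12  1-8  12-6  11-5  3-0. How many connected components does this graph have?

4

Component: {4, 14}
Component: {0, 3, 6, 12}
Component: {1, 7, 8, 9}
Component: {2, 5, 10, 11, 13}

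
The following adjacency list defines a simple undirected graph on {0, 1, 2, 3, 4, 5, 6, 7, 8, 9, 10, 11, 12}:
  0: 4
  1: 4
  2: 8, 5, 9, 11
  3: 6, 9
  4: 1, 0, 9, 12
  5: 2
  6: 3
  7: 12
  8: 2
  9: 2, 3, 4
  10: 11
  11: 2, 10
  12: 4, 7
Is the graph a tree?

|V| = 13, |E| = 12.
Connected and |E| = |V| - 1, which characterizes a tree.

Yes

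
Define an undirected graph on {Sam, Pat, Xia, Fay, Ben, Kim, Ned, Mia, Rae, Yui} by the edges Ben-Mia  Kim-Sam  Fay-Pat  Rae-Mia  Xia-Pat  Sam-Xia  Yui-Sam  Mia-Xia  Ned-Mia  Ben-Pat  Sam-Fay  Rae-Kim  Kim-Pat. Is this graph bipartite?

No

Kim-Rae-Mia-Xia-Sam-Kim is an odd cycle (length 5), and a bipartite graph can contain only even cycles.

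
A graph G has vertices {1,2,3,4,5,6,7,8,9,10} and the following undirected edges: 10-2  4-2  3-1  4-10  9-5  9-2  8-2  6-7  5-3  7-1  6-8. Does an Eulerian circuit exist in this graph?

Degrees: 1:2, 2:4, 3:2, 4:2, 5:2, 6:2, 7:2, 8:2, 9:2, 10:2
Every vertex has even degree and the edges form a single connected piece, so an Eulerian circuit exists.

Yes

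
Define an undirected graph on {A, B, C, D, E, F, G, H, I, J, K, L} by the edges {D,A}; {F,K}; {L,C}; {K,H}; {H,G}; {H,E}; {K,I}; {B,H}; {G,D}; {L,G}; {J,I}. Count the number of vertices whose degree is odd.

8

Degrees: A:1, B:1, C:1, D:2, E:1, F:1, G:3, H:4, I:2, J:1, K:3, L:2
Odd-degree vertices: A, B, C, E, F, G, J, K.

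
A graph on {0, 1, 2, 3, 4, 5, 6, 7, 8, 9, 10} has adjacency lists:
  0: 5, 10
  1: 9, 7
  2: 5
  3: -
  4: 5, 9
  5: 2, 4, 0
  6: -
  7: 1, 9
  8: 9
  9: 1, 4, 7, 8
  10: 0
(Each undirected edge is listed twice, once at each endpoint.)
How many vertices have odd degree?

Degrees: 0:2, 1:2, 2:1, 3:0, 4:2, 5:3, 6:0, 7:2, 8:1, 9:4, 10:1
Odd-degree vertices: 2, 5, 8, 10.

4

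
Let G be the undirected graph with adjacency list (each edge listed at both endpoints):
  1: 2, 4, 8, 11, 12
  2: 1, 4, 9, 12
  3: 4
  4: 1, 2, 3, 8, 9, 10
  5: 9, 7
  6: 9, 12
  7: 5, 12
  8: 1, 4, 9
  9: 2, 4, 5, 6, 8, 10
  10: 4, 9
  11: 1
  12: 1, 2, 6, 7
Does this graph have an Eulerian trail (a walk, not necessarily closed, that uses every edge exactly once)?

Degrees: 1:5, 2:4, 3:1, 4:6, 5:2, 6:2, 7:2, 8:3, 9:6, 10:2, 11:1, 12:4
Odd-degree vertices: 1, 3, 8, 11 (4 total).
An Eulerian trail requires 0 or 2 odd-degree vertices; here there are 4.

No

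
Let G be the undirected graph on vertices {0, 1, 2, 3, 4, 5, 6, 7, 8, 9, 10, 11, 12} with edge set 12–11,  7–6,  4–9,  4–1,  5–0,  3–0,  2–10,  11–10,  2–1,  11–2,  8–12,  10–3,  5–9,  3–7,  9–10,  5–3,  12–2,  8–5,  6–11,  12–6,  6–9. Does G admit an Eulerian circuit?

Yes

Degrees: 0:2, 1:2, 2:4, 3:4, 4:2, 5:4, 6:4, 7:2, 8:2, 9:4, 10:4, 11:4, 12:4
Every vertex has even degree and the edges form a single connected piece, so an Eulerian circuit exists.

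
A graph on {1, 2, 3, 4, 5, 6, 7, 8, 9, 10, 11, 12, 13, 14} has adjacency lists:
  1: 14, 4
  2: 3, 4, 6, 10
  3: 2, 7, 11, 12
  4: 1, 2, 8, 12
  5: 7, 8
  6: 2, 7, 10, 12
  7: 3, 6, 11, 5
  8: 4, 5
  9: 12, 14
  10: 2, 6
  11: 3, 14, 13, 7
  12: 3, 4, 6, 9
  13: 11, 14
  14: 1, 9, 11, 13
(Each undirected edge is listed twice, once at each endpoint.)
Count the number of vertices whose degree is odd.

Degrees: 1:2, 2:4, 3:4, 4:4, 5:2, 6:4, 7:4, 8:2, 9:2, 10:2, 11:4, 12:4, 13:2, 14:4
Odd-degree vertices: none.

0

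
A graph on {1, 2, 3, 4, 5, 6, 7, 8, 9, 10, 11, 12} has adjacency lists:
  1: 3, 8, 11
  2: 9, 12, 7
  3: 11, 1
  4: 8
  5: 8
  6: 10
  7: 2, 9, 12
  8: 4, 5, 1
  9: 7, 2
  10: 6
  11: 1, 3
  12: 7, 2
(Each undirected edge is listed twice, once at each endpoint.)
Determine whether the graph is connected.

No

Component: {6, 10}
Component: {2, 7, 9, 12}
Component: {1, 3, 4, 5, 8, 11}
There are 3 separate components, so the graph is not connected.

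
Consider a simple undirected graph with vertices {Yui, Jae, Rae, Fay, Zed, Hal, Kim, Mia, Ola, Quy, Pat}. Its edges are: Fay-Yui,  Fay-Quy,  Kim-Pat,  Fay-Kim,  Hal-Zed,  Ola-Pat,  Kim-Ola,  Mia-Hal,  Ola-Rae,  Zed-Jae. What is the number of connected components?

2

Component: {Jae, Zed, Hal, Mia}
Component: {Yui, Rae, Fay, Kim, Ola, Quy, Pat}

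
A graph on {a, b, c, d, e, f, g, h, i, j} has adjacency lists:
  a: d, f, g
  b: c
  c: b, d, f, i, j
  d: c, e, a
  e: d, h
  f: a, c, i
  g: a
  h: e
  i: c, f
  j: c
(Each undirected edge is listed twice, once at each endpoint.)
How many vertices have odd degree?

Degrees: a:3, b:1, c:5, d:3, e:2, f:3, g:1, h:1, i:2, j:1
Odd-degree vertices: a, b, c, d, f, g, h, j.

8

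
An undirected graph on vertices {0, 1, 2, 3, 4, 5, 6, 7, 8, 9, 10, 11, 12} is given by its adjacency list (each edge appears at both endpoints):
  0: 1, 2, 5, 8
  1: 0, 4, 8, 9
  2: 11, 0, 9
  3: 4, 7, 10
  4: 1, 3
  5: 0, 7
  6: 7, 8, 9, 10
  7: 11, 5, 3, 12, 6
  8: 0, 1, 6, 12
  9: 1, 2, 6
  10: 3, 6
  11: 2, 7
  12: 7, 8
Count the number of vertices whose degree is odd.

Degrees: 0:4, 1:4, 2:3, 3:3, 4:2, 5:2, 6:4, 7:5, 8:4, 9:3, 10:2, 11:2, 12:2
Odd-degree vertices: 2, 3, 7, 9.

4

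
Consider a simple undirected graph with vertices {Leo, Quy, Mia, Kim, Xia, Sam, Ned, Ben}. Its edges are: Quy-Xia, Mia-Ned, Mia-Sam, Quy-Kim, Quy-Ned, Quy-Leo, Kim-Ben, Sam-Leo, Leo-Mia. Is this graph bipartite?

Mia-Sam-Leo-Mia is an odd cycle (length 3), and a bipartite graph can contain only even cycles.

No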